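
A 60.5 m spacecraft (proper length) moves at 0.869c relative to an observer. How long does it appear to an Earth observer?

Proper length L₀ = 60.5 m
γ = 1/√(1 - 0.869²) = 2.021
L = L₀/γ = 60.5/2.021 = 29.94 m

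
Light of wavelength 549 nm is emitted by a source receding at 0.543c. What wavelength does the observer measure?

β = 0.543
Wavelength Doppler factor = √(1.543/0.457) = √(3.376) = 1.837
λ_obs = 549 × 1.837 = 1009 nm (redshift)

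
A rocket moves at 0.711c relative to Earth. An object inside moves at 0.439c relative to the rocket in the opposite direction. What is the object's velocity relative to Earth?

Object's velocity in rocket frame is u' = -0.439c
u = (u' + v)/(1 + u'v/c²) = (v - 0.439)/(1 - 0.439·v/c²)
Numerator: 0.711 - 0.439 = 0.272
Denominator: 1 - 0.312129 = 0.687871
u = 0.272/0.687871 = 0.3954c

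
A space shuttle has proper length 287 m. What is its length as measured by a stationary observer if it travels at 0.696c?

Proper length L₀ = 287 m
γ = 1/√(1 - 0.696²) = 1.3927
L = L₀/γ = 287/1.3927 = 206.1 m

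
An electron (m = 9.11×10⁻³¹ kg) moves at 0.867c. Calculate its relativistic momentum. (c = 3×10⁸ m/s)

γ = 1/√(1 - 0.867²) = 2.0068
v = 0.867 × 3×10⁸ = 2.601×10⁸ m/s
p = γmv = 2.0068 × 9.11×10⁻³¹ × 2.601×10⁸ = 4.755×10⁻²² kg·m/s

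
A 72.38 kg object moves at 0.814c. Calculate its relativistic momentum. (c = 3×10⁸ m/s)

γ = 1/√(1 - 0.814²) = 1.7216
v = 0.814 × 3×10⁸ = 2.442×10⁸ m/s
p = γmv = 1.7216 × 72.38 × 2.442×10⁸ = 3.043×10¹⁰ kg·m/s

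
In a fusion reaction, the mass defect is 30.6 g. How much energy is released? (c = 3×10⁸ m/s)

Convert mass defect: Δm = 30.6 g = 0.0306 kg
E = Δm·c² = 0.0306 × (3×10⁸)²
= 0.0306 × 9×10¹⁶ = 2.754×10¹⁵ J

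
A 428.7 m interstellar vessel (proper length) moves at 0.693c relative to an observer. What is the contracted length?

Proper length L₀ = 428.7 m
γ = 1/√(1 - 0.693²) = 1.387
L = L₀/γ = 428.7/1.387 = 309.1 m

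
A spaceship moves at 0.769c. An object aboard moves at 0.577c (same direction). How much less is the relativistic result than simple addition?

Classical: u' + v = 0.577 + 0.769 = 1.346c
Relativistic: u = (0.577 + 0.769)/(1 + 0.443713) = 1.346/1.443713 = 0.9323c
Difference: 1.346 - 0.9323 = 0.4137c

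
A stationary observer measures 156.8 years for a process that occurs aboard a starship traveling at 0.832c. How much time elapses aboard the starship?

Dilated time Δt = 156.8 years
γ = 1/√(1 - 0.832²) = 1.8025
Δt₀ = Δt/γ = 156.8/1.8025 = 86.99 years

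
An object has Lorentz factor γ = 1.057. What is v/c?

From γ = 1/√(1 - v²/c²):
1/γ² = 1/1.057² = 0.895056
v²/c² = 1 - 0.895056 = 0.104944
v/c = √(0.104944) = 0.3240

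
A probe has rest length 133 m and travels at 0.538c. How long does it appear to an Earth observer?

Proper length L₀ = 133 m
γ = 1/√(1 - 0.538²) = 1.186
L = L₀/γ = 133/1.186 = 112.1 m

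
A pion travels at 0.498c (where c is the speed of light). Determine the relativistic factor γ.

v/c = 0.498, so (v/c)² = 0.248004
1 - (v/c)² = 0.751996
γ = 1/√(0.751996) = 1.153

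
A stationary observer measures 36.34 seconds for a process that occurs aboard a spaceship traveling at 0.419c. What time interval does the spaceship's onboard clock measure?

Dilated time Δt = 36.34 seconds
γ = 1/√(1 - 0.419²) = 1.1013
Δt₀ = Δt/γ = 36.34/1.1013 = 33.00 seconds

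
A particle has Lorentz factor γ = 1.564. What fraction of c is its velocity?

From γ = 1/√(1 - v²/c²):
1/γ² = 1/1.564² = 0.4088
v²/c² = 1 - 0.4088 = 0.5912
v/c = √(0.5912) = 0.7689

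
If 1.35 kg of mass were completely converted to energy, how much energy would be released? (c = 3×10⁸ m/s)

Using E = mc²:
c² = (3×10⁸)² = 9×10¹⁶ m²/s²
E = 1.35 × 9×10¹⁶ = 1.215×10¹⁷ J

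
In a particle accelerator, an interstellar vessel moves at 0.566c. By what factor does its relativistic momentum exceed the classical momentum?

p_rel = γmv, p_class = mv
Ratio = γ = 1/√(1 - 0.566²)
= 1/√(0.679644) = 1.213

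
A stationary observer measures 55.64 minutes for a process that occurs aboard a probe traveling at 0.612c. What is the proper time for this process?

Dilated time Δt = 55.64 minutes
γ = 1/√(1 - 0.612²) = 1.26445
Δt₀ = Δt/γ = 55.64/1.26445 = 44.00 minutes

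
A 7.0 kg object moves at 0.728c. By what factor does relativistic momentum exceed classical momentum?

p_rel = γmv, p_class = mv
Ratio = γ = 1/√(1 - 0.728²) = 1.459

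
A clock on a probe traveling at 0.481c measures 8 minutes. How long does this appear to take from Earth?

Proper time Δt₀ = 8 minutes
γ = 1/√(1 - 0.481²) = 1.1406
Δt = γΔt₀ = 1.1406 × 8 = 9.125 minutes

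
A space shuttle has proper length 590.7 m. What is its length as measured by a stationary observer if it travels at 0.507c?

Proper length L₀ = 590.7 m
γ = 1/√(1 - 0.507²) = 1.160
L = L₀/γ = 590.7/1.160 = 509.2 m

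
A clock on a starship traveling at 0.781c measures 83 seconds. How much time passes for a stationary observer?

Proper time Δt₀ = 83 seconds
γ = 1/√(1 - 0.781²) = 1.601
Δt = γΔt₀ = 1.601 × 83 = 132.9 seconds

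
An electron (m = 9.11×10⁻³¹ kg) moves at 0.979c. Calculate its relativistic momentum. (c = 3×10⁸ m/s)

γ = 1/√(1 - 0.979²) = 4.905
v = 0.979 × 3×10⁸ = 2.937×10⁸ m/s
p = γmv = 4.905 × 9.11×10⁻³¹ × 2.937×10⁸ = 1.312×10⁻²¹ kg·m/s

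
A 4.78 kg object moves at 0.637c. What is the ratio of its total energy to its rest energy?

E = γmc², E₀ = mc²
E/E₀ = γ = 1/√(1 - 0.637²) = 1.297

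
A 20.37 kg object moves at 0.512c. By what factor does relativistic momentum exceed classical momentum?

p_rel = γmv, p_class = mv
Ratio = γ = 1/√(1 - 0.512²) = 1.164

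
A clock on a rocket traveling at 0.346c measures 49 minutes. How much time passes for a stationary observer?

Proper time Δt₀ = 49 minutes
γ = 1/√(1 - 0.346²) = 1.066
Δt = γΔt₀ = 1.066 × 49 = 52.23 minutes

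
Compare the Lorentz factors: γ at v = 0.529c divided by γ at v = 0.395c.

γ₁ = 1/√(1 - 0.529²) = 1.1784
γ₂ = 1/√(1 - 0.395²) = 1.0885
γ₁/γ₂ = 1.1784/1.0885 = 1.083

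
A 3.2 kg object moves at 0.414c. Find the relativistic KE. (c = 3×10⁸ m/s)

γ = 1/√(1 - 0.414²) = 1.09857
γ - 1 = 0.09857
KE = (γ-1)mc² = 0.09857 × 3.2 × (3×10⁸)² = 2.839×10¹⁶ J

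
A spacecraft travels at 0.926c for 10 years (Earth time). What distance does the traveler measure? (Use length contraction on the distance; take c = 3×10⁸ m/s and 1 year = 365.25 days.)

Earth distance: d = v × t = 0.926c × 10 yr = 8.767×10¹⁶ m
γ = 2.649
d' = d/γ = 8.767×10¹⁶/2.649 = 3.310×10¹⁶ m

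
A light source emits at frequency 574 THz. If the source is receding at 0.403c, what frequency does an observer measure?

β = v/c = 0.403
(1-β)/(1+β) = 0.597/1.403 = 0.4255
Doppler factor = √(0.4255) = 0.6523
f_obs = 574 × 0.6523 = 374.4 THz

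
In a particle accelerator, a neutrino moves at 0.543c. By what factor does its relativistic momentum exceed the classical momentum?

p_rel = γmv, p_class = mv
Ratio = γ = 1/√(1 - 0.543²)
= 1/√(0.705151) = 1.191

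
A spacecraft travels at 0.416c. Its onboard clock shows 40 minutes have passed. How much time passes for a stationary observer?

Proper time Δt₀ = 40 minutes
γ = 1/√(1 - 0.416²) = 1.0997
Δt = γΔt₀ = 1.0997 × 40 = 43.99 minutes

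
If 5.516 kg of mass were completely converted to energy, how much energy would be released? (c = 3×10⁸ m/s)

Using E = mc²:
c² = (3×10⁸)² = 9×10¹⁶ m²/s²
E = 5.516 × 9×10¹⁶ = 4.964×10¹⁷ J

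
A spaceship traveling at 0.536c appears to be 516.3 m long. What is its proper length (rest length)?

Contracted length L = 516.3 m
γ = 1/√(1 - 0.536²) = 1.1845
L₀ = γL = 1.1845 × 516.3 = 611.6 m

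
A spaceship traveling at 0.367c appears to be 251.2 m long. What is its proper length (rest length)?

Contracted length L = 251.2 m
γ = 1/√(1 - 0.367²) = 1.075
L₀ = γL = 1.075 × 251.2 = 270.0 m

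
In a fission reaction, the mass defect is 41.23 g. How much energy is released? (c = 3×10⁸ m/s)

Convert mass defect: Δm = 41.23 g = 0.04123 kg
E = Δm·c² = 0.04123 × (3×10⁸)²
= 0.04123 × 9×10¹⁶ = 3.711×10¹⁵ J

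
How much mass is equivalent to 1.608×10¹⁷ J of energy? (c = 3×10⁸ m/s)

From E = mc², we get m = E/c²
c² = (3×10⁸)² = 9×10¹⁶ m²/s²
m = 1.608×10¹⁷ / 9×10¹⁶ = 1.787 kg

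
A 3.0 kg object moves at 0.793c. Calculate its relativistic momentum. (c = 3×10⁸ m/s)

γ = 1/√(1 - 0.793²) = 1.641
v = 0.793 × 3×10⁸ = 2.379×10⁸ m/s
p = γmv = 1.641 × 3.0 × 2.379×10⁸ = 1.171×10⁹ kg·m/s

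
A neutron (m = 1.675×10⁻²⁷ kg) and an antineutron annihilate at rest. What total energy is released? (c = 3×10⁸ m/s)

Both particles have the same rest mass, so total mass = 2m
E = 2m·c² = 2 × 1.675×10⁻²⁷ × (3×10⁸)²
= 2 × 1.675×10⁻²⁷ × 9×10¹⁶
= 3.015×10⁻¹⁰ J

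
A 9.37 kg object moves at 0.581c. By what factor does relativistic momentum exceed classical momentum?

p_rel = γmv, p_class = mv
Ratio = γ = 1/√(1 - 0.581²) = 1.229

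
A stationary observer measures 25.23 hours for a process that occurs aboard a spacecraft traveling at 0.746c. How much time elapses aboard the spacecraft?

Dilated time Δt = 25.23 hours
γ = 1/√(1 - 0.746²) = 1.502
Δt₀ = Δt/γ = 25.23/1.502 = 16.80 hours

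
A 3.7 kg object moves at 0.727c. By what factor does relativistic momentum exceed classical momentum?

p_rel = γmv, p_class = mv
Ratio = γ = 1/√(1 - 0.727²) = 1.456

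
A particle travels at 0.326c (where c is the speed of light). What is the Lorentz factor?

v/c = 0.326, so (v/c)² = 0.106276
1 - (v/c)² = 0.893724
γ = 1/√(0.893724) = 1.058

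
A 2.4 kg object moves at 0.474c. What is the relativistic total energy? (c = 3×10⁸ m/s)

γ = 1/√(1 - 0.474²) = 1.1357
mc² = 2.4 × (3×10⁸)² = 2.160×10¹⁷ J
E = γmc² = 1.1357 × 2.160×10¹⁷ = 2.453×10¹⁷ J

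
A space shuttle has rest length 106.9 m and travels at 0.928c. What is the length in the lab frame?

Proper length L₀ = 106.9 m
γ = 1/√(1 - 0.928²) = 2.684
L = L₀/γ = 106.9/2.684 = 39.83 m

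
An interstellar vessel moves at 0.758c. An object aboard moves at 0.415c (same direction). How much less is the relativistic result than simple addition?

Classical: u' + v = 0.415 + 0.758 = 1.173c
Relativistic: u = (0.415 + 0.758)/(1 + 0.31457) = 1.173/1.31457 = 0.8923c
Difference: 1.173 - 0.8923 = 0.2807c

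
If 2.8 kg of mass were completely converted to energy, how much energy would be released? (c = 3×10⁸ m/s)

Using E = mc²:
c² = (3×10⁸)² = 9×10¹⁶ m²/s²
E = 2.8 × 9×10¹⁶ = 2.520×10¹⁷ J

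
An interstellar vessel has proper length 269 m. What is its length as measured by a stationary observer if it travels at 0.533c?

Proper length L₀ = 269 m
γ = 1/√(1 - 0.533²) = 1.182
L = L₀/γ = 269/1.182 = 227.6 m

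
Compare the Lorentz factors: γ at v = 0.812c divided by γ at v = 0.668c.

γ₁ = 1/√(1 - 0.812²) = 1.713
γ₂ = 1/√(1 - 0.668²) = 1.344
γ₁/γ₂ = 1.713/1.344 = 1.275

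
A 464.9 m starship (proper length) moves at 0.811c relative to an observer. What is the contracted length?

Proper length L₀ = 464.9 m
γ = 1/√(1 - 0.811²) = 1.709
L = L₀/γ = 464.9/1.709 = 272.0 m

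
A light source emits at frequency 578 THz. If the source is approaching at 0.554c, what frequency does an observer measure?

β = v/c = 0.554
(1+β)/(1-β) = 1.554/0.446 = 3.484
Doppler factor = √(3.484) = 1.867
f_obs = 578 × 1.867 = 1079 THz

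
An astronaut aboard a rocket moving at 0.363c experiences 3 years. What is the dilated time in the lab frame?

Proper time Δt₀ = 3 years
γ = 1/√(1 - 0.363²) = 1.0732
Δt = γΔt₀ = 1.0732 × 3 = 3.220 years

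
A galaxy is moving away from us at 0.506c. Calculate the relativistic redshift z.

β = 0.506
(1+β)/(1-β) = 1.506/0.494 = 3.049
√(3.049) = 1.746
z = 1.746 - 1 = 0.7460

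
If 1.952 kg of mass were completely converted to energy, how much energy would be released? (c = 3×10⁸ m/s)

Using E = mc²:
c² = (3×10⁸)² = 9×10¹⁶ m²/s²
E = 1.952 × 9×10¹⁶ = 1.757×10¹⁷ J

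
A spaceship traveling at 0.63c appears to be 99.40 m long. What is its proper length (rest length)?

Contracted length L = 99.40 m
γ = 1/√(1 - 0.63²) = 1.288
L₀ = γL = 1.288 × 99.40 = 128.0 m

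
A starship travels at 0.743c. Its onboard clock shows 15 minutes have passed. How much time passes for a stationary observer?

Proper time Δt₀ = 15 minutes
γ = 1/√(1 - 0.743²) = 1.494
Δt = γΔt₀ = 1.494 × 15 = 22.41 minutes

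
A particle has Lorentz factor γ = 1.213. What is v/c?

From γ = 1/√(1 - v²/c²):
1/γ² = 1/1.213² = 0.6796
v²/c² = 1 - 0.6796 = 0.3204
v/c = √(0.3204) = 0.5660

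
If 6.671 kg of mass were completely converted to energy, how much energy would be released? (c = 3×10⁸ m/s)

Using E = mc²:
c² = (3×10⁸)² = 9×10¹⁶ m²/s²
E = 6.671 × 9×10¹⁶ = 6.004×10¹⁷ J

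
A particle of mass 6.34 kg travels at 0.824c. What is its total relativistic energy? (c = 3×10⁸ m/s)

γ = 1/√(1 - 0.824²) = 1.765
mc² = 6.34 × (3×10⁸)² = 5.706×10¹⁷ J
E = γmc² = 1.765 × 5.706×10¹⁷ = 1.007×10¹⁸ J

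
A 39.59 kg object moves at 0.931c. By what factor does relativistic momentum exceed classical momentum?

p_rel = γmv, p_class = mv
Ratio = γ = 1/√(1 - 0.931²) = 2.740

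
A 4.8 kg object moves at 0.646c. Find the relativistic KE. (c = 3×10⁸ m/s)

γ = 1/√(1 - 0.646²) = 1.310
γ - 1 = 0.3100
KE = (γ-1)mc² = 0.3100 × 4.8 × (3×10⁸)² = 1.339×10¹⁷ J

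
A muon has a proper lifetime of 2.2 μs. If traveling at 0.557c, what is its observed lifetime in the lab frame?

Proper lifetime τ₀ = 2.2 μs
γ = 1/√(1 - 0.557²) = 1.204
τ = γτ₀ = 1.204 × 2.2 μs = 2.649 μs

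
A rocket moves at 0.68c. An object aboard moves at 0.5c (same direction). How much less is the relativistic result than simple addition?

Classical: u' + v = 0.5 + 0.68 = 1.18c
Relativistic: u = (0.5 + 0.68)/(1 + 0.34) = 1.18/1.34 = 0.8806c
Difference: 1.18 - 0.8806 = 0.2994c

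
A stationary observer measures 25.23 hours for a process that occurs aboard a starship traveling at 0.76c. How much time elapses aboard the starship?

Dilated time Δt = 25.23 hours
γ = 1/√(1 - 0.76²) = 1.5386
Δt₀ = Δt/γ = 25.23/1.5386 = 16.40 hours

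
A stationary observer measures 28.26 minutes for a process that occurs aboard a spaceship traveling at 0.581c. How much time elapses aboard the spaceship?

Dilated time Δt = 28.26 minutes
γ = 1/√(1 - 0.581²) = 1.2286
Δt₀ = Δt/γ = 28.26/1.2286 = 23.00 minutes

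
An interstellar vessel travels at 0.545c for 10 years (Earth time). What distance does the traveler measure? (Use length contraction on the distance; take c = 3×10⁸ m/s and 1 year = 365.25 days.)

Earth distance: d = v × t = 0.545c × 10 yr = 5.1597×10¹⁶ m
γ = 1.1927
d' = d/γ = 5.1597×10¹⁶/1.1927 = 4.326×10¹⁶ m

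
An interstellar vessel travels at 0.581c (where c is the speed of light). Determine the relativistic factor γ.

v/c = 0.581, so (v/c)² = 0.337561
1 - (v/c)² = 0.662439
γ = 1/√(0.662439) = 1.229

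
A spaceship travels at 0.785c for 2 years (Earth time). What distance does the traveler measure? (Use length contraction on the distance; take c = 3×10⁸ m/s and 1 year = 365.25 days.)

Earth distance: d = v × t = 0.785c × 2 yr = 1.4864×10¹⁶ m
γ = 1.6142
d' = d/γ = 1.4864×10¹⁶/1.6142 = 9.208×10¹⁵ m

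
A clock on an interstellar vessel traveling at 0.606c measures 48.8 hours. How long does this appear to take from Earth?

Proper time Δt₀ = 48.8 hours
γ = 1/√(1 - 0.606²) = 1.2571
Δt = γΔt₀ = 1.2571 × 48.8 = 61.35 hours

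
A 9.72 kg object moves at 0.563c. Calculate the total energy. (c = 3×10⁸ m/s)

γ = 1/√(1 - 0.563²) = 1.20998
mc² = 9.72 × (3×10⁸)² = 8.748×10¹⁷ J
E = γmc² = 1.20998 × 8.748×10¹⁷ = 1.058×10¹⁸ J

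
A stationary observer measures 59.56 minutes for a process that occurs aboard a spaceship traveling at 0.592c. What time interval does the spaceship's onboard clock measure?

Dilated time Δt = 59.56 minutes
γ = 1/√(1 - 0.592²) = 1.2408
Δt₀ = Δt/γ = 59.56/1.2408 = 48.00 minutes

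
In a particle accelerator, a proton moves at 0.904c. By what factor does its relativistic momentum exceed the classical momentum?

p_rel = γmv, p_class = mv
Ratio = γ = 1/√(1 - 0.904²)
= 1/√(0.182784) = 2.339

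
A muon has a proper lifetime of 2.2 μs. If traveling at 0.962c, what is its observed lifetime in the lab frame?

Proper lifetime τ₀ = 2.2 μs
γ = 1/√(1 - 0.962²) = 3.6623
τ = γτ₀ = 3.6623 × 2.2 μs = 8.057 μs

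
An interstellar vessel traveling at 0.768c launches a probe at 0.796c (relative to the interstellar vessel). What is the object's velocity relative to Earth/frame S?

u = (u' + v)/(1 + u'v/c²)
Numerator: 0.796 + 0.768 = 1.564
Denominator: 1 + 0.611328 = 1.611328
u = 1.564/1.611328 = 0.9706c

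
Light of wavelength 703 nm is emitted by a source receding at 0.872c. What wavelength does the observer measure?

β = 0.872
Wavelength Doppler factor = √(1.872/0.128) = √(14.625) = 3.824
λ_obs = 703 × 3.824 = 2688 nm (redshift)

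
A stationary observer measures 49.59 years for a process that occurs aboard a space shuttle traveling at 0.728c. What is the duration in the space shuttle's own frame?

Dilated time Δt = 49.59 years
γ = 1/√(1 - 0.728²) = 1.4586
Δt₀ = Δt/γ = 49.59/1.4586 = 34.00 years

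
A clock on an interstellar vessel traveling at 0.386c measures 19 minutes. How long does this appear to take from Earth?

Proper time Δt₀ = 19 minutes
γ = 1/√(1 - 0.386²) = 1.084
Δt = γΔt₀ = 1.084 × 19 = 20.60 minutes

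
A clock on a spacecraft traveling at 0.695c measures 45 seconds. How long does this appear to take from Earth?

Proper time Δt₀ = 45 seconds
γ = 1/√(1 - 0.695²) = 1.3908
Δt = γΔt₀ = 1.3908 × 45 = 62.59 seconds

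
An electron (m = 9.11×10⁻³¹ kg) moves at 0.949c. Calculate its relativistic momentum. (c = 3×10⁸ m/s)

γ = 1/√(1 - 0.949²) = 3.1718
v = 0.949 × 3×10⁸ = 2.847×10⁸ m/s
p = γmv = 3.1718 × 9.11×10⁻³¹ × 2.847×10⁸ = 8.226×10⁻²² kg·m/s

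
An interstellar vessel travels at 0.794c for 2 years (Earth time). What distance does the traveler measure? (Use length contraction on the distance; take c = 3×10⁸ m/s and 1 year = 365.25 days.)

Earth distance: d = v × t = 0.794c × 2 yr = 1.5034×10¹⁶ m
γ = 1.6450
d' = d/γ = 1.5034×10¹⁶/1.6450 = 9.139×10¹⁵ m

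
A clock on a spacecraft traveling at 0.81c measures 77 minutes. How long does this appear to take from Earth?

Proper time Δt₀ = 77 minutes
γ = 1/√(1 - 0.81²) = 1.705
Δt = γΔt₀ = 1.705 × 77 = 131.3 minutes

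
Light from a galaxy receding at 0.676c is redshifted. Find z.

β = 0.676
(1+β)/(1-β) = 1.676/0.324 = 5.173
√(5.173) = 2.274
z = 2.274 - 1 = 1.274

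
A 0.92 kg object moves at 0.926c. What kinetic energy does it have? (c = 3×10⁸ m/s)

γ = 1/√(1 - 0.926²) = 2.649
γ - 1 = 1.649
KE = (γ-1)mc² = 1.649 × 0.92 × (3×10⁸)² = 1.365×10¹⁷ J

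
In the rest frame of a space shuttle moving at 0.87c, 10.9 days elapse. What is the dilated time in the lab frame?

Proper time Δt₀ = 10.9 days
γ = 1/√(1 - 0.87²) = 2.028
Δt = γΔt₀ = 2.028 × 10.9 = 22.11 days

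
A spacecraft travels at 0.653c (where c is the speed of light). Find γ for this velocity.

v/c = 0.653, so (v/c)² = 0.426409
1 - (v/c)² = 0.573591
γ = 1/√(0.573591) = 1.320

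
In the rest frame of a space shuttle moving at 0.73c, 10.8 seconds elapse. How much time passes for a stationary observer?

Proper time Δt₀ = 10.8 seconds
γ = 1/√(1 - 0.73²) = 1.463
Δt = γΔt₀ = 1.463 × 10.8 = 15.80 seconds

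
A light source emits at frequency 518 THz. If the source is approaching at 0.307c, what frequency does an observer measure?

β = v/c = 0.307
(1+β)/(1-β) = 1.307/0.693 = 1.886
Doppler factor = √(1.886) = 1.3733
f_obs = 518 × 1.3733 = 711.4 THz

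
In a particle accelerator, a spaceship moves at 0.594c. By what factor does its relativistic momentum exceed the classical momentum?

p_rel = γmv, p_class = mv
Ratio = γ = 1/√(1 - 0.594²)
= 1/√(0.647164) = 1.243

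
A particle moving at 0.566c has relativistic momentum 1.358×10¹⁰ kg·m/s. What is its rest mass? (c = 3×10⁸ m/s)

γ = 1/√(1 - 0.566²) = 1.213
v = 0.566 × 3×10⁸ = 1.698×10⁸ m/s
m = p/(γv) = 1.358×10¹⁰/(1.213 × 1.698×10⁸) = 65.93 kg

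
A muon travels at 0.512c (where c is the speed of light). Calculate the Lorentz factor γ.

v/c = 0.512, so (v/c)² = 0.262144
1 - (v/c)² = 0.737856
γ = 1/√(0.737856) = 1.164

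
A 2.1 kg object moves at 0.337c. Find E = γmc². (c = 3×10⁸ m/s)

γ = 1/√(1 - 0.337²) = 1.062
mc² = 2.1 × (3×10⁸)² = 1.890×10¹⁷ J
E = γmc² = 1.062 × 1.890×10¹⁷ = 2.007×10¹⁷ J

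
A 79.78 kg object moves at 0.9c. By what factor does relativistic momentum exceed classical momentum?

p_rel = γmv, p_class = mv
Ratio = γ = 1/√(1 - 0.9²) = 2.294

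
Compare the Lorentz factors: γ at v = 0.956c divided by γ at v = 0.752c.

γ₁ = 1/√(1 - 0.956²) = 3.409
γ₂ = 1/√(1 - 0.752²) = 1.517
γ₁/γ₂ = 3.409/1.517 = 2.247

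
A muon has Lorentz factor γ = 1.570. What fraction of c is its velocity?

From γ = 1/√(1 - v²/c²):
1/γ² = 1/1.570² = 0.4057
v²/c² = 1 - 0.4057 = 0.5943
v/c = √(0.5943) = 0.7709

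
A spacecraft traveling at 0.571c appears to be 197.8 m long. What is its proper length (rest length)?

Contracted length L = 197.8 m
γ = 1/√(1 - 0.571²) = 1.218
L₀ = γL = 1.218 × 197.8 = 240.9 m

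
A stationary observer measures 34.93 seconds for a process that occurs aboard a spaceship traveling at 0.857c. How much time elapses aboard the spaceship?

Dilated time Δt = 34.93 seconds
γ = 1/√(1 - 0.857²) = 1.941
Δt₀ = Δt/γ = 34.93/1.941 = 18.00 seconds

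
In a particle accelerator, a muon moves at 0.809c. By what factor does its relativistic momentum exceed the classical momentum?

p_rel = γmv, p_class = mv
Ratio = γ = 1/√(1 - 0.809²)
= 1/√(0.345519) = 1.701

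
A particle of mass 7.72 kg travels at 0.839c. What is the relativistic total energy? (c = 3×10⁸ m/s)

γ = 1/√(1 - 0.839²) = 1.838
mc² = 7.72 × (3×10⁸)² = 6.948×10¹⁷ J
E = γmc² = 1.838 × 6.948×10¹⁷ = 1.277×10¹⁸ J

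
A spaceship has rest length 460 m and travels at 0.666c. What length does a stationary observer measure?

Proper length L₀ = 460 m
γ = 1/√(1 - 0.666²) = 1.3406
L = L₀/γ = 460/1.3406 = 343.1 m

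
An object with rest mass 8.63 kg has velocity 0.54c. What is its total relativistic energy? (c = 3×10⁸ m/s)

γ = 1/√(1 - 0.54²) = 1.1881
mc² = 8.63 × (3×10⁸)² = 7.767×10¹⁷ J
E = γmc² = 1.1881 × 7.767×10¹⁷ = 9.228×10¹⁷ J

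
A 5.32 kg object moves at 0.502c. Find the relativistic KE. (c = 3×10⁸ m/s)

γ = 1/√(1 - 0.502²) = 1.15625
γ - 1 = 0.15625
KE = (γ-1)mc² = 0.15625 × 5.32 × (3×10⁸)² = 7.481×10¹⁶ J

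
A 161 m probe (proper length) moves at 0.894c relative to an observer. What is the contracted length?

Proper length L₀ = 161 m
γ = 1/√(1 - 0.894²) = 2.2318
L = L₀/γ = 161/2.2318 = 72.14 m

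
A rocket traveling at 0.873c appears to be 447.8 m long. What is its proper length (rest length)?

Contracted length L = 447.8 m
γ = 1/√(1 - 0.873²) = 2.050356
L₀ = γL = 2.050356 × 447.8 = 918.1 m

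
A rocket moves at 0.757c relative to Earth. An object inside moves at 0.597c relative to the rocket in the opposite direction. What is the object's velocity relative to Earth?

Object's velocity in rocket frame is u' = -0.597c
u = (u' + v)/(1 + u'v/c²) = (v - 0.597)/(1 - 0.597·v/c²)
Numerator: 0.757 - 0.597 = 0.16
Denominator: 1 - 0.451929 = 0.548071
u = 0.16/0.548071 = 0.2919c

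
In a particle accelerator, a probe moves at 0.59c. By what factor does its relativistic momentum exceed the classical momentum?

p_rel = γmv, p_class = mv
Ratio = γ = 1/√(1 - 0.59²)
= 1/√(0.6519) = 1.239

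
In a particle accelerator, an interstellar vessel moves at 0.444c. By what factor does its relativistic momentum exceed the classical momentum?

p_rel = γmv, p_class = mv
Ratio = γ = 1/√(1 - 0.444²)
= 1/√(0.802864) = 1.116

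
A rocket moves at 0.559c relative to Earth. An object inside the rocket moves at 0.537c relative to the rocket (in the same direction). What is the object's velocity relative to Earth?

u = (u' + v)/(1 + u'v/c²)
Numerator: 0.537 + 0.559 = 1.096
Denominator: 1 + 0.300183 = 1.300183
u = 1.096/1.300183 = 0.8430c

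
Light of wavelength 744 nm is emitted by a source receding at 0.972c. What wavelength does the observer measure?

β = 0.972
Wavelength Doppler factor = √(1.972/0.028) = √(70.43) = 8.392
λ_obs = 744 × 8.392 = 6244 nm (redshift)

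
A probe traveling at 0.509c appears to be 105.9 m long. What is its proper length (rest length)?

Contracted length L = 105.9 m
γ = 1/√(1 - 0.509²) = 1.1618
L₀ = γL = 1.1618 × 105.9 = 123.0 m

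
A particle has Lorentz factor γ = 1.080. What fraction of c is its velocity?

From γ = 1/√(1 - v²/c²):
1/γ² = 1/1.080² = 0.85734
v²/c² = 1 - 0.85734 = 0.14266
v/c = √(0.14266) = 0.3777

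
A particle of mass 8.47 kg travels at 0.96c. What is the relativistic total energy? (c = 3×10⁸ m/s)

γ = 1/√(1 - 0.96²) = 3.57143
mc² = 8.47 × (3×10⁸)² = 7.623×10¹⁷ J
E = γmc² = 3.57143 × 7.623×10¹⁷ = 2.723×10¹⁸ J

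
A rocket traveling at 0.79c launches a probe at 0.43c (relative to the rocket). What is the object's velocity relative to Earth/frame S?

u = (u' + v)/(1 + u'v/c²)
Numerator: 0.43 + 0.79 = 1.22
Denominator: 1 + 0.3397 = 1.3397
u = 1.22/1.3397 = 0.9107c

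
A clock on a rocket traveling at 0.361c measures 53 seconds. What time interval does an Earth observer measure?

Proper time Δt₀ = 53 seconds
γ = 1/√(1 - 0.361²) = 1.0723
Δt = γΔt₀ = 1.0723 × 53 = 56.83 seconds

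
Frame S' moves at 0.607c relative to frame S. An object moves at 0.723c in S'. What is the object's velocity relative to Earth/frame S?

u = (u' + v)/(1 + u'v/c²)
Numerator: 0.723 + 0.607 = 1.33
Denominator: 1 + 0.438861 = 1.438861
u = 1.33/1.438861 = 0.9243c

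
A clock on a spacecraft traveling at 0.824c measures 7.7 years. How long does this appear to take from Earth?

Proper time Δt₀ = 7.7 years
γ = 1/√(1 - 0.824²) = 1.765
Δt = γΔt₀ = 1.765 × 7.7 = 13.59 years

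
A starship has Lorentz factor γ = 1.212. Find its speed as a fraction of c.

From γ = 1/√(1 - v²/c²):
1/γ² = 1/1.212² = 0.6808
v²/c² = 1 - 0.6808 = 0.3192
v/c = √(0.3192) = 0.5650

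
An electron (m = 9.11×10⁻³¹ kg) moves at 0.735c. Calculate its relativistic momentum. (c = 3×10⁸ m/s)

γ = 1/√(1 - 0.735²) = 1.47478
v = 0.735 × 3×10⁸ = 2.205×10⁸ m/s
p = γmv = 1.47478 × 9.11×10⁻³¹ × 2.205×10⁸ = 2.962×10⁻²² kg·m/s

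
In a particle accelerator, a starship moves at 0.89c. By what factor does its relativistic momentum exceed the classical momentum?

p_rel = γmv, p_class = mv
Ratio = γ = 1/√(1 - 0.89²)
= 1/√(0.2079) = 2.193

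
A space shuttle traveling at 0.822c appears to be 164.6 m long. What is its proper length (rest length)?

Contracted length L = 164.6 m
γ = 1/√(1 - 0.822²) = 1.756
L₀ = γL = 1.756 × 164.6 = 289.0 m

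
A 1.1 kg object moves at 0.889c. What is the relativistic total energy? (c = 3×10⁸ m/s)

γ = 1/√(1 - 0.889²) = 2.184
mc² = 1.1 × (3×10⁸)² = 9.900×10¹⁶ J
E = γmc² = 2.184 × 9.900×10¹⁶ = 2.162×10¹⁷ J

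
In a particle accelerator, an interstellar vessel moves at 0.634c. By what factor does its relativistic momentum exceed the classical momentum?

p_rel = γmv, p_class = mv
Ratio = γ = 1/√(1 - 0.634²)
= 1/√(0.598044) = 1.293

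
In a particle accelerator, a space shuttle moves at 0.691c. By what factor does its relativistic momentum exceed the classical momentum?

p_rel = γmv, p_class = mv
Ratio = γ = 1/√(1 - 0.691²)
= 1/√(0.522519) = 1.383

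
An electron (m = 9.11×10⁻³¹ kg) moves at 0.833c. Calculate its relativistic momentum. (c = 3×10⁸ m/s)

γ = 1/√(1 - 0.833²) = 1.8074
v = 0.833 × 3×10⁸ = 2.499×10⁸ m/s
p = γmv = 1.8074 × 9.11×10⁻³¹ × 2.499×10⁸ = 4.115×10⁻²² kg·m/s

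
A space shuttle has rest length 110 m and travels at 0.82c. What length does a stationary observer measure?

Proper length L₀ = 110 m
γ = 1/√(1 - 0.82²) = 1.7471
L = L₀/γ = 110/1.7471 = 62.96 m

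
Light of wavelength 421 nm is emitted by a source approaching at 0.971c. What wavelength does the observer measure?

β = 0.971
Wavelength Doppler factor = √(0.029/1.971) = √(0.01471) = 0.1213
λ_obs = 421 × 0.1213 = 51.07 nm (blueshift)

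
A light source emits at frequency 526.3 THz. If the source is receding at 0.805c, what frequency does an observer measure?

β = v/c = 0.805
(1-β)/(1+β) = 0.195/1.805 = 0.10803
Doppler factor = √(0.10803) = 0.3287
f_obs = 526.3 × 0.3287 = 173.0 THz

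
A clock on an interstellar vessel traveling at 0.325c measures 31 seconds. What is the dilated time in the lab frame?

Proper time Δt₀ = 31 seconds
γ = 1/√(1 - 0.325²) = 1.0574
Δt = γΔt₀ = 1.0574 × 31 = 32.78 seconds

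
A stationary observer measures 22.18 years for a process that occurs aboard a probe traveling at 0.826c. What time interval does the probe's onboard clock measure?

Dilated time Δt = 22.18 years
γ = 1/√(1 - 0.826²) = 1.774
Δt₀ = Δt/γ = 22.18/1.774 = 12.50 years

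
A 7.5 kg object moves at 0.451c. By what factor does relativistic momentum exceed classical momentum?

p_rel = γmv, p_class = mv
Ratio = γ = 1/√(1 - 0.451²) = 1.120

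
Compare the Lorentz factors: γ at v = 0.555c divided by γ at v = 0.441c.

γ₁ = 1/√(1 - 0.555²) = 1.202
γ₂ = 1/√(1 - 0.441²) = 1.114
γ₁/γ₂ = 1.202/1.114 = 1.079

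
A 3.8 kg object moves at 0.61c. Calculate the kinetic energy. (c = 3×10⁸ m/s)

γ = 1/√(1 - 0.61²) = 1.262
γ - 1 = 0.2620
KE = (γ-1)mc² = 0.2620 × 3.8 × (3×10⁸)² = 8.960×10¹⁶ J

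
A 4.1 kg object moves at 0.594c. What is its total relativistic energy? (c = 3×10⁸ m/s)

γ = 1/√(1 - 0.594²) = 1.243
mc² = 4.1 × (3×10⁸)² = 3.690×10¹⁷ J
E = γmc² = 1.243 × 3.690×10¹⁷ = 4.587×10¹⁷ J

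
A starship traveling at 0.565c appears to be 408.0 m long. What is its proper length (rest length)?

Contracted length L = 408.0 m
γ = 1/√(1 - 0.565²) = 1.212
L₀ = γL = 1.212 × 408.0 = 494.5 m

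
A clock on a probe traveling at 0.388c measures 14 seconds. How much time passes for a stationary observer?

Proper time Δt₀ = 14 seconds
γ = 1/√(1 - 0.388²) = 1.085
Δt = γΔt₀ = 1.085 × 14 = 15.19 seconds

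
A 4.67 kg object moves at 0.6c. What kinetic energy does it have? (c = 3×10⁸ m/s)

γ = 1/√(1 - 0.6²) = 1.250
γ - 1 = 0.2500
KE = (γ-1)mc² = 0.2500 × 4.67 × (3×10⁸)² = 1.051×10¹⁷ J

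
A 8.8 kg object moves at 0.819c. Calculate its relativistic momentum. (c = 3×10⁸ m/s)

γ = 1/√(1 - 0.819²) = 1.7428
v = 0.819 × 3×10⁸ = 2.457×10⁸ m/s
p = γmv = 1.7428 × 8.8 × 2.457×10⁸ = 3.768×10⁹ kg·m/s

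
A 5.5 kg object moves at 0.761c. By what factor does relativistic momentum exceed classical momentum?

p_rel = γmv, p_class = mv
Ratio = γ = 1/√(1 - 0.761²) = 1.541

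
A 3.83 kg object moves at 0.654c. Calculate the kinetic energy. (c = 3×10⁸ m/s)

γ = 1/√(1 - 0.654²) = 1.3219
γ - 1 = 0.3219
KE = (γ-1)mc² = 0.3219 × 3.83 × (3×10⁸)² = 1.110×10¹⁷ J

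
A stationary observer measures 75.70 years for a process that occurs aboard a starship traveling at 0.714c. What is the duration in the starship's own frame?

Dilated time Δt = 75.70 years
γ = 1/√(1 - 0.714²) = 1.4283
Δt₀ = Δt/γ = 75.70/1.4283 = 53.00 years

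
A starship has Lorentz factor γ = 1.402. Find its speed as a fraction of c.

From γ = 1/√(1 - v²/c²):
1/γ² = 1/1.402² = 0.5087
v²/c² = 1 - 0.5087 = 0.4913
v/c = √(0.4913) = 0.7009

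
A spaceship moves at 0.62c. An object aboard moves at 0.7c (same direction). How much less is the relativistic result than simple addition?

Classical: u' + v = 0.7 + 0.62 = 1.32c
Relativistic: u = (0.7 + 0.62)/(1 + 0.434) = 1.32/1.434 = 0.9205c
Difference: 1.32 - 0.9205 = 0.3995c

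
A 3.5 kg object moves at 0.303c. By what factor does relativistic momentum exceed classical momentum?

p_rel = γmv, p_class = mv
Ratio = γ = 1/√(1 - 0.303²) = 1.049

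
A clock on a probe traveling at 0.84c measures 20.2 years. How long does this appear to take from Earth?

Proper time Δt₀ = 20.2 years
γ = 1/√(1 - 0.84²) = 1.843
Δt = γΔt₀ = 1.843 × 20.2 = 37.23 years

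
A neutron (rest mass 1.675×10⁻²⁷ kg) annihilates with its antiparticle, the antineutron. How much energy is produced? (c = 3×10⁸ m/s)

Both particles have the same rest mass, so total mass = 2m
E = 2m·c² = 2 × 1.675×10⁻²⁷ × (3×10⁸)²
= 2 × 1.675×10⁻²⁷ × 9×10¹⁶
= 3.015×10⁻¹⁰ J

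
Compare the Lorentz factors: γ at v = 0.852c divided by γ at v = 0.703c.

γ₁ = 1/√(1 - 0.852²) = 1.910
γ₂ = 1/√(1 - 0.703²) = 1.406
γ₁/γ₂ = 1.910/1.406 = 1.358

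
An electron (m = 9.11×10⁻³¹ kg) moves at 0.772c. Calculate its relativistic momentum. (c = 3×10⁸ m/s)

γ = 1/√(1 - 0.772²) = 1.573
v = 0.772 × 3×10⁸ = 2.316×10⁸ m/s
p = γmv = 1.573 × 9.11×10⁻³¹ × 2.316×10⁸ = 3.319×10⁻²² kg·m/s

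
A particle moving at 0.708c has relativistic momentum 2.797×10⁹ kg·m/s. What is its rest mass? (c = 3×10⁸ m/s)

γ = 1/√(1 - 0.708²) = 1.416
v = 0.708 × 3×10⁸ = 2.124×10⁸ m/s
m = p/(γv) = 2.797×10⁹/(1.416 × 2.124×10⁸) = 9.300 kg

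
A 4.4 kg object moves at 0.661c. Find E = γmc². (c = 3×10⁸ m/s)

γ = 1/√(1 - 0.661²) = 1.3326
mc² = 4.4 × (3×10⁸)² = 3.960×10¹⁷ J
E = γmc² = 1.3326 × 3.960×10¹⁷ = 5.277×10¹⁷ J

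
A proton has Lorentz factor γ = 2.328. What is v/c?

From γ = 1/√(1 - v²/c²):
1/γ² = 1/2.328² = 0.18452
v²/c² = 1 - 0.18452 = 0.81548
v/c = √(0.81548) = 0.9030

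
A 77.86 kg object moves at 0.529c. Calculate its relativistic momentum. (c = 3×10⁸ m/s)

γ = 1/√(1 - 0.529²) = 1.178
v = 0.529 × 3×10⁸ = 1.587×10⁸ m/s
p = γmv = 1.178 × 77.86 × 1.587×10⁸ = 1.456×10¹⁰ kg·m/s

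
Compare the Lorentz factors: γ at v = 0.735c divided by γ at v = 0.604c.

γ₁ = 1/√(1 - 0.735²) = 1.475
γ₂ = 1/√(1 - 0.604²) = 1.255
γ₁/γ₂ = 1.475/1.255 = 1.175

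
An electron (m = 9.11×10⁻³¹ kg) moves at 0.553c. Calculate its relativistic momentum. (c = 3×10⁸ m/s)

γ = 1/√(1 - 0.553²) = 1.200
v = 0.553 × 3×10⁸ = 1.659×10⁸ m/s
p = γmv = 1.200 × 9.11×10⁻³¹ × 1.659×10⁸ = 1.814×10⁻²² kg·m/s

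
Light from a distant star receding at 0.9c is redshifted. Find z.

β = 0.9
(1+β)/(1-β) = 1.9/0.1 = 19.00
√(19.00) = 4.359
z = 4.359 - 1 = 3.359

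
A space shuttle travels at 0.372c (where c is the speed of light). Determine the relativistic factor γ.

v/c = 0.372, so (v/c)² = 0.138384
1 - (v/c)² = 0.861616
γ = 1/√(0.861616) = 1.077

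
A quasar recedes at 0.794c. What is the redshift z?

β = 0.794
(1+β)/(1-β) = 1.794/0.206 = 8.709
√(8.709) = 2.951
z = 2.951 - 1 = 1.951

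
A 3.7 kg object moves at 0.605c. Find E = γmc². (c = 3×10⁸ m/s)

γ = 1/√(1 - 0.605²) = 1.256
mc² = 3.7 × (3×10⁸)² = 3.330×10¹⁷ J
E = γmc² = 1.256 × 3.330×10¹⁷ = 4.182×10¹⁷ J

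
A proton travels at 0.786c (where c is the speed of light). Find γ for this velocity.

v/c = 0.786, so (v/c)² = 0.617796
1 - (v/c)² = 0.382204
γ = 1/√(0.382204) = 1.618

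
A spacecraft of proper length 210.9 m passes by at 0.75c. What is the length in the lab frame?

Proper length L₀ = 210.9 m
γ = 1/√(1 - 0.75²) = 1.512
L = L₀/γ = 210.9/1.512 = 139.5 m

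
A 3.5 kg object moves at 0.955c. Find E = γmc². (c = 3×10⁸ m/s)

γ = 1/√(1 - 0.955²) = 3.371
mc² = 3.5 × (3×10⁸)² = 3.150×10¹⁷ J
E = γmc² = 3.371 × 3.150×10¹⁷ = 1.062×10¹⁸ J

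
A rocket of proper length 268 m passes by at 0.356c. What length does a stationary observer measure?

Proper length L₀ = 268 m
γ = 1/√(1 - 0.356²) = 1.0701
L = L₀/γ = 268/1.0701 = 250.4 m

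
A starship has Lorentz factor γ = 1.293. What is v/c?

From γ = 1/√(1 - v²/c²):
1/γ² = 1/1.293² = 0.59814
v²/c² = 1 - 0.59814 = 0.40186
v/c = √(0.40186) = 0.6339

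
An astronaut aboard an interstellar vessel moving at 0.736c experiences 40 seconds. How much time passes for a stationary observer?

Proper time Δt₀ = 40 seconds
γ = 1/√(1 - 0.736²) = 1.47715
Δt = γΔt₀ = 1.47715 × 40 = 59.09 seconds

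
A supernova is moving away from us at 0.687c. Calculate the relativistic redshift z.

β = 0.687
(1+β)/(1-β) = 1.687/0.313 = 5.390
√(5.390) = 2.322
z = 2.322 - 1 = 1.322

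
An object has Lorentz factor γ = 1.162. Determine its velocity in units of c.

From γ = 1/√(1 - v²/c²):
1/γ² = 1/1.162² = 0.7406
v²/c² = 1 - 0.7406 = 0.2594
v/c = √(0.2594) = 0.5093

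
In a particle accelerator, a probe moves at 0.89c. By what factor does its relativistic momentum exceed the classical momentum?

p_rel = γmv, p_class = mv
Ratio = γ = 1/√(1 - 0.89²)
= 1/√(0.2079) = 2.193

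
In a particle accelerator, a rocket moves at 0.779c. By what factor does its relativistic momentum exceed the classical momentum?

p_rel = γmv, p_class = mv
Ratio = γ = 1/√(1 - 0.779²)
= 1/√(0.393159) = 1.595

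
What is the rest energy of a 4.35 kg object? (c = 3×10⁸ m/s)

c² = (3×10⁸)² = 9.000×10¹⁶ m²/s²
E₀ = mc² = 4.35 × 9.000×10¹⁶ = 3.915×10¹⁷ J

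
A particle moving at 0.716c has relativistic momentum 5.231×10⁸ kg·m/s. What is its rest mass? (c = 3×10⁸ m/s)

γ = 1/√(1 - 0.716²) = 1.4325
v = 0.716 × 3×10⁸ = 2.148×10⁸ m/s
m = p/(γv) = 5.231×10⁸/(1.4325 × 2.148×10⁸) = 1.700 kg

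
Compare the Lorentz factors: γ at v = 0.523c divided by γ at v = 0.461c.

γ₁ = 1/√(1 - 0.523²) = 1.173
γ₂ = 1/√(1 - 0.461²) = 1.127
γ₁/γ₂ = 1.173/1.127 = 1.041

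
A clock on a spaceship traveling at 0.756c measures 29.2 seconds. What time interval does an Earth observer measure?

Proper time Δt₀ = 29.2 seconds
γ = 1/√(1 - 0.756²) = 1.5277
Δt = γΔt₀ = 1.5277 × 29.2 = 44.61 seconds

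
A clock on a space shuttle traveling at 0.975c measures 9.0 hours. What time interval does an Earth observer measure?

Proper time Δt₀ = 9.0 hours
γ = 1/√(1 - 0.975²) = 4.500
Δt = γΔt₀ = 4.500 × 9.0 = 40.50 hours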